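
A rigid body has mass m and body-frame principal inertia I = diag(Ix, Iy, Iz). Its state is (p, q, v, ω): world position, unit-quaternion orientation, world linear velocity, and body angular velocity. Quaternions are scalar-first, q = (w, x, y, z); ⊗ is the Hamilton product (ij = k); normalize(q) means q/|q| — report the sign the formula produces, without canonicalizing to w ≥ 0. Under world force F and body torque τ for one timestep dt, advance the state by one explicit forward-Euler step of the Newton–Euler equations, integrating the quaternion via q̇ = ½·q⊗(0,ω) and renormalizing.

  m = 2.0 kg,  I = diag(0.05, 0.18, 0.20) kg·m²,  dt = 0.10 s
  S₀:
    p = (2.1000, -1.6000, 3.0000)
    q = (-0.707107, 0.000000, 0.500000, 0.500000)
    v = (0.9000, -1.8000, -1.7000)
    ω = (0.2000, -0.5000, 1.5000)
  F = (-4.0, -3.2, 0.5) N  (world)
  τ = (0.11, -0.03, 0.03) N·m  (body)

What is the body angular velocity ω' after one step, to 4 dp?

angular accel α = (2.5000, 0.0833, 0.2150)
ω' = ω + α·dt = (0.4500, -0.4917, 1.5215)

ω' = (0.4500, -0.4917, 1.5215)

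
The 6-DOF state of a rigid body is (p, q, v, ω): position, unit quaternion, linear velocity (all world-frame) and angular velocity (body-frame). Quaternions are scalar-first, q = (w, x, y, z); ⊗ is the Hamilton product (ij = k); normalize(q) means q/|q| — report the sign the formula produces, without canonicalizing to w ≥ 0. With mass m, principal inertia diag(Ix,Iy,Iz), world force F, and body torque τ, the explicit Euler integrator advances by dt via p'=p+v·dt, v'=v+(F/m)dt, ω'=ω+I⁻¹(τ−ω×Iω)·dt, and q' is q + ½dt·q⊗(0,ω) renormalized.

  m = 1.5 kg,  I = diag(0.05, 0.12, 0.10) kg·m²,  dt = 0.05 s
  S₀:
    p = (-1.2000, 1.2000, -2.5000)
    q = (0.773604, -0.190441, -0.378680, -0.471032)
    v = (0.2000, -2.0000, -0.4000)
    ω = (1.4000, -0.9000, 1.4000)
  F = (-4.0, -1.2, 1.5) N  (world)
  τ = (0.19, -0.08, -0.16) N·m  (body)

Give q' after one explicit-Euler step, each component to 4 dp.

2q̇ = q⊗(0,ω) = (0.5852502, 0.1289648, -1.0890710, 1.7845945)
q' = normalize(q + ½dt·q⊗(0,ω)) = (0.7871, -0.1869, -0.4053, -0.4258)

q' = (0.7871, -0.1869, -0.4053, -0.4258)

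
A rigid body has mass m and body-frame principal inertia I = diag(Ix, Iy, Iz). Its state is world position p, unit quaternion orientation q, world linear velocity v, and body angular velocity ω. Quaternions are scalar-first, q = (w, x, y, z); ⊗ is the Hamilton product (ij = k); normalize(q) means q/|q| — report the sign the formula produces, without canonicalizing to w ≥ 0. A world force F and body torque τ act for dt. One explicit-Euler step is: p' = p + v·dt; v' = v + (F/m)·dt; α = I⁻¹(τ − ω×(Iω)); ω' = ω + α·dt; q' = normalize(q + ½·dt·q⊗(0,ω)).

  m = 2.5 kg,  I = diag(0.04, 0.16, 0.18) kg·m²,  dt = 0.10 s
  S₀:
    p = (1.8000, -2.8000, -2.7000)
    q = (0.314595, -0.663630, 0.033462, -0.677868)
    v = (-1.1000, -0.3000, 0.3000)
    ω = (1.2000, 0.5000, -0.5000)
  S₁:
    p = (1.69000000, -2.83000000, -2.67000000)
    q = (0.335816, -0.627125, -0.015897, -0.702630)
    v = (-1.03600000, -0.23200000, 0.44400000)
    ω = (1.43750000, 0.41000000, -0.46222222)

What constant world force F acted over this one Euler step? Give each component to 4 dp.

F = (1.6000, 1.7000, 3.6000)

Δv = v₁−v₀ = (0.06400000, 0.06800000, 0.14400000)
m·(v₁−v₀)/dt = (1.6000, 1.7000, 3.6000)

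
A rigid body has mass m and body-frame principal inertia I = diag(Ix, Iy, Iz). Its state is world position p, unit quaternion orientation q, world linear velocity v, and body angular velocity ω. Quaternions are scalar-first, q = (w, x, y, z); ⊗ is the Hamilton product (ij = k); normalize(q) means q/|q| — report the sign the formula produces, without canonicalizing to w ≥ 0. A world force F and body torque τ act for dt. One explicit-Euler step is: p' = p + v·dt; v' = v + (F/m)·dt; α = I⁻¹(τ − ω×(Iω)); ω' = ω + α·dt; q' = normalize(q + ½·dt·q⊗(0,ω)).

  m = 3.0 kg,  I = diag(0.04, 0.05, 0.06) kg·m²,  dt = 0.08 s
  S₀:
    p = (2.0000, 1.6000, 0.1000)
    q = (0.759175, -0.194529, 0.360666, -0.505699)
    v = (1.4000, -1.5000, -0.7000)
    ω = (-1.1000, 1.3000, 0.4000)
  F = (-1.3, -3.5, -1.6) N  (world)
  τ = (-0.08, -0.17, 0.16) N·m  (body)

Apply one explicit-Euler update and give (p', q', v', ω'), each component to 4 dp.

p' = (2.1120, 1.4800, 0.0440)
q' = (0.7381, -0.1954, 0.4245, -0.4866)
v' = (1.3653, -1.5933, -0.7427)
ω' = (-1.2704, 1.0139, 0.6324)

α = I⁻¹(τ − ω×Iω) = (-2.1300, -3.5760, 2.9050)
ω' = ω + α·dt = (-1.2704, 1.0139, 0.6324)
q⊗(0,ω) = (-0.4805681, -0.0334174, 1.6210080, 0.4475149)
q' = normalize(q + ½dt·q⊗(0,ω)) = (0.7381, -0.1954, 0.4245, -0.4866)
p' = p + v·dt = (2.1120, 1.4800, 0.0440)
v' = v + a·dt = (1.3653, -1.5933, -0.7427)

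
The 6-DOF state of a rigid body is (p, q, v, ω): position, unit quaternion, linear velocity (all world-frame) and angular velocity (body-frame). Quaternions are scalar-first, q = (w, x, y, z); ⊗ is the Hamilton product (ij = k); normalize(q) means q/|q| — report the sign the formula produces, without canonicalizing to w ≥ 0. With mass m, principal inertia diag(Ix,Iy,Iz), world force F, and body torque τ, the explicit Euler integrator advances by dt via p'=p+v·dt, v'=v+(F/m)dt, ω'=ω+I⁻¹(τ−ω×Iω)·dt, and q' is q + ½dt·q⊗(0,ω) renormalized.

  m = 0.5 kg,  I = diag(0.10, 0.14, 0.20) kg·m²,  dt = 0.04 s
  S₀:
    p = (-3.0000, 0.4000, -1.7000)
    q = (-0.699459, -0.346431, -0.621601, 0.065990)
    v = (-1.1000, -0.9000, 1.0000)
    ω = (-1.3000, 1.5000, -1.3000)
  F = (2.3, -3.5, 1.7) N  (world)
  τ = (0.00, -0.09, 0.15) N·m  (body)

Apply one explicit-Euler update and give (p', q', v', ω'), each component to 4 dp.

p' = (-3.0440, 0.3640, -1.6600)
q' = (-0.6873, -0.3137, -0.6526, 0.0576)
v' = (-0.9160, -1.1800, 1.1360)
ω' = (-1.2532, 1.5226, -1.2544)

p + v·dt = (-3.0440, 0.3640, -1.6600)
v + (F/m)dt = (-0.9160, -1.1800, 1.1360)
precession coupling ω×(Iω) = (-0.1170, -0.1690, -0.0780)
angular accel α = (1.1700, 0.5643, 1.1400)
ω' = ω + α·dt = (-1.2532, 1.5226, -1.2544)
Hamilton product q⊗(0,ω) = (0.5678282, 1.6183930, -1.5853358, -0.4184311)
q' = normalize(q + ½dt·q⊗(0,ω)) = (-0.6873, -0.3137, -0.6526, 0.0576)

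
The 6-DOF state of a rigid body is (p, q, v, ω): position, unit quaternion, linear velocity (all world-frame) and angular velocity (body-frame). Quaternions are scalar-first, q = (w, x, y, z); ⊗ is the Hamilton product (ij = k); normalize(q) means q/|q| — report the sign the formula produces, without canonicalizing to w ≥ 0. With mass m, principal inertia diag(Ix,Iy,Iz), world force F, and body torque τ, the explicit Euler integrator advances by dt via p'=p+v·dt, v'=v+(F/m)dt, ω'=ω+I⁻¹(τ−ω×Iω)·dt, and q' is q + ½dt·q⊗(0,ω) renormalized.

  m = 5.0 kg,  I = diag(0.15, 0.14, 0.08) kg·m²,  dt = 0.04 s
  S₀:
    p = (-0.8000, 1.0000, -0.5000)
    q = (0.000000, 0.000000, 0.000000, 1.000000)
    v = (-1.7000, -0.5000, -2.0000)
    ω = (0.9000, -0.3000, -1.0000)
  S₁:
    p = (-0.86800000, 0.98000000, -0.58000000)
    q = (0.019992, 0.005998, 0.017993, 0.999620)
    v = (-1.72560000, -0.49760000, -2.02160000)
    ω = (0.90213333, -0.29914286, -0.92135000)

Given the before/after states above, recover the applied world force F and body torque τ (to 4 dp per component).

F = (-3.2000, 0.3000, -2.7000)
τ = (-0.0100, -0.0600, 0.1600)

Δv = v₁−v₀ = (-0.02560000, 0.00240000, -0.02160000)
m·(v₁−v₀)/dt = (-3.2000, 0.3000, -2.7000)
ω₁ − ω₀ = (0.00213333, 0.00085714, 0.07865000)
precession coupling = (-0.0180, -0.0630, 0.0027)
τ = I·(Δω/dt) + ω₀×(Iω₀) = (-0.0100, -0.0600, 0.1600)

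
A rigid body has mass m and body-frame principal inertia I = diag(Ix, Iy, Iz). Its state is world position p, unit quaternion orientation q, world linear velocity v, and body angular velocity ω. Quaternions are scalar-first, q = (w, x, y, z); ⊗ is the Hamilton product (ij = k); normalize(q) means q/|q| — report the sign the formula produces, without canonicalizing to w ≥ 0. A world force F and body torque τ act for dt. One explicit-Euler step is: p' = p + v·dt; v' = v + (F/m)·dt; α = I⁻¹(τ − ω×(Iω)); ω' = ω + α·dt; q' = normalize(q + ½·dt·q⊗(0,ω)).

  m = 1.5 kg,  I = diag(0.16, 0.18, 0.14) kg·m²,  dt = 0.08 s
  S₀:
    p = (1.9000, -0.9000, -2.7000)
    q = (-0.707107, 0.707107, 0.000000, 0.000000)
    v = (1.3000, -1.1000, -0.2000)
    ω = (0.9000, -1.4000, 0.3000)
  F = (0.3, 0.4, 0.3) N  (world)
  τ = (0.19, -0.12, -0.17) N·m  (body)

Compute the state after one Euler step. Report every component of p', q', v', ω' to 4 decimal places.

p' = (2.0040, -0.9880, -2.7160)
q' = (-0.7309, 0.6801, 0.0310, -0.0480)
v' = (1.3160, -1.0787, -0.1840)
ω' = (0.9866, -1.4557, 0.2173)

p' = p + v·dt = (2.0040, -0.9880, -2.7160)
new velocity v' = (1.3160, -1.0787, -0.1840)
gyro term ω×Iω = (0.0168, 0.0054, -0.0252)
(τ − ω×Iω)/I = (1.0825, -0.6967, -1.0343)
new body rate ω' = (0.9866, -1.4557, 0.2173)
2q̇ = q⊗(0,ω) = (-0.6363963, -0.6363963, 0.7778177, -1.2020819)
q + ½dt·q⊗(0,ω), renormalized = (-0.7309, 0.6801, 0.0310, -0.0480)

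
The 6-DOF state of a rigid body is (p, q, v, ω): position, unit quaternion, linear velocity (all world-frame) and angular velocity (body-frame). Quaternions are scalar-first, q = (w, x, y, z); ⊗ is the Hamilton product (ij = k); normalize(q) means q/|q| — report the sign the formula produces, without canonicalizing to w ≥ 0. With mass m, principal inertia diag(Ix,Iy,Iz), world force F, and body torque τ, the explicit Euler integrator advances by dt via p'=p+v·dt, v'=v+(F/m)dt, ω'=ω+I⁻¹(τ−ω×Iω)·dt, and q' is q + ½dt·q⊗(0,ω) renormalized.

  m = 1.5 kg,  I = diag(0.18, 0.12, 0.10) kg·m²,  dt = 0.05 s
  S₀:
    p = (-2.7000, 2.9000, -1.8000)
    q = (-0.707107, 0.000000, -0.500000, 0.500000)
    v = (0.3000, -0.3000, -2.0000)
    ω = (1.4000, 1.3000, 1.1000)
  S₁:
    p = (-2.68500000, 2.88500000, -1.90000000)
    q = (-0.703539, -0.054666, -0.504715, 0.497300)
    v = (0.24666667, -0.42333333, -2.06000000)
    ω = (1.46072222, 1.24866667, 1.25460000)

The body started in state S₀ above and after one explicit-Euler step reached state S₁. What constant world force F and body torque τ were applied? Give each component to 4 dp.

velocity change Δv = (-0.05333333, -0.12333333, -0.06000000)
applied force F = (-1.6000, -3.7000, -1.8000)
ω₁ − ω₀ = (0.06072222, -0.05133333, 0.15460000)
ω₀×(Iω₀) = (-0.0286, 0.1232, -0.1092)
applied torque τ = (0.1900, 0.0000, 0.2000)

F = (-1.6000, -3.7000, -1.8000)
τ = (0.1900, 0.0000, 0.2000)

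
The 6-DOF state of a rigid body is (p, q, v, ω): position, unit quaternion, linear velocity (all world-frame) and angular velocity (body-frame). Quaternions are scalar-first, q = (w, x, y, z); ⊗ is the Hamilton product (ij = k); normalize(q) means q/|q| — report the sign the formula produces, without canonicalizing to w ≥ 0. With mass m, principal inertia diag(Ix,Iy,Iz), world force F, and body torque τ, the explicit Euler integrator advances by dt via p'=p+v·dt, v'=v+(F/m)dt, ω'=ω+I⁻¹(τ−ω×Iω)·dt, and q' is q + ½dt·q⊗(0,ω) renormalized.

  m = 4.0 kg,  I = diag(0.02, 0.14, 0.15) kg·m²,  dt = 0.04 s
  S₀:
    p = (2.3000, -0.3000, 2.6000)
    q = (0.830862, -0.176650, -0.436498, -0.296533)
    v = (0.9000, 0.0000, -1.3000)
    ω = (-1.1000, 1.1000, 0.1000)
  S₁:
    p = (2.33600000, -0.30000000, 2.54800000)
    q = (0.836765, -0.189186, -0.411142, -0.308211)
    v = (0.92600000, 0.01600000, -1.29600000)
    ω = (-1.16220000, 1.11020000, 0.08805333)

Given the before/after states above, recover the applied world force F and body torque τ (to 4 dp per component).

ω₁ − ω₀ = (-0.06220000, 0.01020000, -0.01194667)
I·α + gyro = (-0.0300, 0.0500, -0.1900)
velocity change Δv = (0.02600000, 0.01600000, 0.00400000)
applied force F = (2.6000, 1.6000, 0.4000)

F = (2.6000, 1.6000, 0.4000)
τ = (-0.0300, 0.0500, -0.1900)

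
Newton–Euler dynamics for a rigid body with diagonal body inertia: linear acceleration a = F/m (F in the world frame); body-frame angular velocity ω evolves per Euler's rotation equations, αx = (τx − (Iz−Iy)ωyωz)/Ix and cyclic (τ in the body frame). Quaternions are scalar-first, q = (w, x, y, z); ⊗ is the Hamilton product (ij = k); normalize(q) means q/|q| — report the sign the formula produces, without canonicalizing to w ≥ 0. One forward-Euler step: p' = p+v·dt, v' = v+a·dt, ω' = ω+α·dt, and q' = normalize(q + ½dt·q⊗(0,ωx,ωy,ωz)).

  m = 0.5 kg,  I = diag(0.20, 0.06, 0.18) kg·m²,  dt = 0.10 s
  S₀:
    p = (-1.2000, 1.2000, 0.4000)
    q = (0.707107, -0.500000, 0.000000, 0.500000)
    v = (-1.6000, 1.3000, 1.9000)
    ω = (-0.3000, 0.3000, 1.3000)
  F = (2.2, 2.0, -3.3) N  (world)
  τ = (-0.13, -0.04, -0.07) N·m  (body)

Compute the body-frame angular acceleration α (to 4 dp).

precession coupling ω×(Iω) = (0.0468, -0.0078, 0.0126)
(τ − ω×Iω)/I = (-0.8840, -0.5367, -0.4589)

α = (-0.8840, -0.5367, -0.4589)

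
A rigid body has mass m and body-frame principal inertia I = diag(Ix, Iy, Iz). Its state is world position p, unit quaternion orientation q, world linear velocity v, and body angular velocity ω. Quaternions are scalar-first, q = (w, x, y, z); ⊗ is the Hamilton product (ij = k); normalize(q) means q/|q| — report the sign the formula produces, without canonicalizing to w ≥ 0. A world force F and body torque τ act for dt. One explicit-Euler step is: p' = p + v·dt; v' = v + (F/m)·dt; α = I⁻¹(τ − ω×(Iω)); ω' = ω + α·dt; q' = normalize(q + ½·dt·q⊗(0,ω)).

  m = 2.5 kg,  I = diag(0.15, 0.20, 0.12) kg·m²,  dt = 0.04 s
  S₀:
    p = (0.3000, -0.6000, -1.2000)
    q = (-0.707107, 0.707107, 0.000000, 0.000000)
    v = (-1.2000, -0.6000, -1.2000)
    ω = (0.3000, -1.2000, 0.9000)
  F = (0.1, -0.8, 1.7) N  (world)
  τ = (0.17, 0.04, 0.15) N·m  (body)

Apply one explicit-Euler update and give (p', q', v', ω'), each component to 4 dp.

α = I⁻¹(τ − ω×Iω) = (0.5573, 0.1595, 1.4000)
ω' = ω + α·dt = (0.3223, -1.1936, 0.9560)
2q̇ = q⊗(0,ω) = (-0.2121321, -0.2121321, 0.2121321, -1.4849247)
q + ½dt·q⊗(0,ω), renormalized = (-0.7110, 0.7025, 0.0042, -0.0297)
p' = p + v·dt = (0.2520, -0.6240, -1.2480)
v' = v + a·dt = (-1.1984, -0.6128, -1.1728)

p' = (0.2520, -0.6240, -1.2480)
q' = (-0.7110, 0.7025, 0.0042, -0.0297)
v' = (-1.1984, -0.6128, -1.1728)
ω' = (0.3223, -1.1936, 0.9560)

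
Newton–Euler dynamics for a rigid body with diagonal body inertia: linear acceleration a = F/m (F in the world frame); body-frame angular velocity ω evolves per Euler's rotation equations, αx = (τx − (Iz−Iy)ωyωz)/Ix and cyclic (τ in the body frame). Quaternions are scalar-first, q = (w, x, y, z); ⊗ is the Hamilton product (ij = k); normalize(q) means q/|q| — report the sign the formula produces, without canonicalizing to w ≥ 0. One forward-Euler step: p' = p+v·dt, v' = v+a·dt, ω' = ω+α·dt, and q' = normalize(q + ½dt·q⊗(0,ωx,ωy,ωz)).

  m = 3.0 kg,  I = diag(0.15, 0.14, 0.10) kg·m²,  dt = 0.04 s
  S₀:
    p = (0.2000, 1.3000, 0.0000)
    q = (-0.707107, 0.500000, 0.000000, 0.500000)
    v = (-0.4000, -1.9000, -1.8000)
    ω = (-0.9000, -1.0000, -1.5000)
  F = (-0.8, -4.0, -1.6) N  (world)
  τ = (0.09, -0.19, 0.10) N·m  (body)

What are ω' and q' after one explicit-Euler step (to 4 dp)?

ω' = (-0.8600, -1.0736, -1.4564)
q' = (-0.6826, 0.5223, 0.0201, 0.5108)

gyro term ω×Iω = (-0.0600, 0.0675, -0.0090)
angular accel α = (1.0000, -1.8393, 1.0900)
ω' = ω + α·dt = (-0.8600, -1.0736, -1.4564)
q⊗(0,ω) = (1.2000000, 1.1363963, 1.0071070, 0.5606605)
updated quaternion q' = (-0.6826, 0.5223, 0.0201, 0.5108)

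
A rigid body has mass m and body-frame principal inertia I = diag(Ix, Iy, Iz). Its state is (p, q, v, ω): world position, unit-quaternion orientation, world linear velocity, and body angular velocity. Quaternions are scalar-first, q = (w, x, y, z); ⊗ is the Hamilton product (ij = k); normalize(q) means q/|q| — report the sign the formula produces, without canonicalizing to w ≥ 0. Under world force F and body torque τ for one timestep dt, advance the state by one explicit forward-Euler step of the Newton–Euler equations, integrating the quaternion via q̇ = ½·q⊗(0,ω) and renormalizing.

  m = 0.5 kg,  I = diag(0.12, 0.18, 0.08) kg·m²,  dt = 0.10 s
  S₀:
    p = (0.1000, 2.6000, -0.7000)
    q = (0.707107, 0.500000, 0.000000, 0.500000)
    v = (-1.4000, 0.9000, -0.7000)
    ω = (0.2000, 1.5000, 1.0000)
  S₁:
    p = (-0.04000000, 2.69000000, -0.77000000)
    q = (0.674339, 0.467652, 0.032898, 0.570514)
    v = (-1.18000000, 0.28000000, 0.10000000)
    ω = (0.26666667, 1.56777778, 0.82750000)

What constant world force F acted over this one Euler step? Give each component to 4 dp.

v₁ − v₀ = (0.22000000, -0.62000000, 0.80000000)
m·(v₁−v₀)/dt = (1.1000, -3.1000, 4.0000)

F = (1.1000, -3.1000, 4.0000)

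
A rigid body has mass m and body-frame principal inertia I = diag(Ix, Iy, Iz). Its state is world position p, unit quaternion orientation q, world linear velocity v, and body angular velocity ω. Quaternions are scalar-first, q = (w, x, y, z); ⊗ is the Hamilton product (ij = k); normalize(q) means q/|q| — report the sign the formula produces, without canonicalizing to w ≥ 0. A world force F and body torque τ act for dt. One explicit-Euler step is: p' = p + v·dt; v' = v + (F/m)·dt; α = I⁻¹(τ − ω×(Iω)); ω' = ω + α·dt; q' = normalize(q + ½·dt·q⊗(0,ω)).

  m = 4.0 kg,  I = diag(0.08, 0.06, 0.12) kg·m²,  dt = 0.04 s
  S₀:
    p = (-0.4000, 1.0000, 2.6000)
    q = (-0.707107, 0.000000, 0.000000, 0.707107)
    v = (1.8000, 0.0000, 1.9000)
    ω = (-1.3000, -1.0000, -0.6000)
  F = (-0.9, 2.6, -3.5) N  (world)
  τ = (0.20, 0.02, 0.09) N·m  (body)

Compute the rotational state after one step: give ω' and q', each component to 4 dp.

gyro term ω×Iω = (0.0360, -0.0312, -0.0260)
(τ − ω×Iω)/I = (2.0500, 0.8533, 0.9667)
ω' = ω + α·dt = (-1.2180, -0.9659, -0.5613)
Hamilton product q⊗(0,ω) = (0.4242642, 1.6263461, -0.2121321, 0.4242642)
q + ½dt·q⊗(0,ω), renormalized = (-0.6982, 0.0325, -0.0042, 0.7152)

ω' = (-1.2180, -0.9659, -0.5613)
q' = (-0.6982, 0.0325, -0.0042, 0.7152)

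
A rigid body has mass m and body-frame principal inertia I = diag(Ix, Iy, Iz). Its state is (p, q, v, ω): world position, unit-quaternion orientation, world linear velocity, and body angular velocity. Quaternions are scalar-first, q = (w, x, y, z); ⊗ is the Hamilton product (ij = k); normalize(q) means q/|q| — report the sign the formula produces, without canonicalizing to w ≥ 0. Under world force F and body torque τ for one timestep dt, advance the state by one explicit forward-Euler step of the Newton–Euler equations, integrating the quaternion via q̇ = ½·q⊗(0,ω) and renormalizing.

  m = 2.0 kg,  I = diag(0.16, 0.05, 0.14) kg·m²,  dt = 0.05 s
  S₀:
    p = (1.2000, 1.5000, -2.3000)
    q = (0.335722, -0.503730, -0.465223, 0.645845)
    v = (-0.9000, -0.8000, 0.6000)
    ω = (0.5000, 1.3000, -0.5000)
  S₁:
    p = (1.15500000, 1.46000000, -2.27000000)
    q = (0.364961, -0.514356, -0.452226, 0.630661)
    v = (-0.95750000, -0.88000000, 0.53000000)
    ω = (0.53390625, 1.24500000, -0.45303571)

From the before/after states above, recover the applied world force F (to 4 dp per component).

v₁ − v₀ = (-0.05750000, -0.08000000, -0.07000000)
applied force F = (-2.3000, -3.2000, -2.8000)

F = (-2.3000, -3.2000, -2.8000)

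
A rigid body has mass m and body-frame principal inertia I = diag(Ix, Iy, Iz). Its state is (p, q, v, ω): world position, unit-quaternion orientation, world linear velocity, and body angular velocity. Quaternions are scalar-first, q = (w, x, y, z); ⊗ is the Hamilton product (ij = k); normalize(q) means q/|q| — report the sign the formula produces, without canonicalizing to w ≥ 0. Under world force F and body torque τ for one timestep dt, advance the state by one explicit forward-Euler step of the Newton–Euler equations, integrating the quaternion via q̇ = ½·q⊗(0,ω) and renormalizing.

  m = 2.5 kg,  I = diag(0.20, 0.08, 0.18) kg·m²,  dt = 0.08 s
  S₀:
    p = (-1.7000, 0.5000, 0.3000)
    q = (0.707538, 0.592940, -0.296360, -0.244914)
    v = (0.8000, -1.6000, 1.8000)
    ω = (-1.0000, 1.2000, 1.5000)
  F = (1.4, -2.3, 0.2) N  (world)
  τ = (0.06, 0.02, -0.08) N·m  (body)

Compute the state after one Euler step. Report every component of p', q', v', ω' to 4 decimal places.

p' = (-1.6360, 0.3720, 0.4440)
q' = (0.7573, 0.5565, -0.2871, -0.1852)
v' = (0.8448, -1.6736, 1.8064)
ω' = (-1.0480, 1.2500, 1.4004)

ω×(Iω) gyroscopic = (0.1800, -0.0300, 0.1440)
α = I⁻¹(τ − ω×Iω) = (-0.6000, 0.6250, -1.2444)
ω + α·dt = (-1.0480, 1.2500, 1.4004)
Hamilton product q⊗(0,ω) = (1.3159430, -0.8581812, 0.2045496, 1.4764750)
q + ½dt·q⊗(0,ω), renormalized = (0.7573, 0.5565, -0.2871, -0.1852)
linear accel F/m = (0.5600, -0.9200, 0.0800)
new position p' = (-1.6360, 0.3720, 0.4440)
v' = v + a·dt = (0.8448, -1.6736, 1.8064)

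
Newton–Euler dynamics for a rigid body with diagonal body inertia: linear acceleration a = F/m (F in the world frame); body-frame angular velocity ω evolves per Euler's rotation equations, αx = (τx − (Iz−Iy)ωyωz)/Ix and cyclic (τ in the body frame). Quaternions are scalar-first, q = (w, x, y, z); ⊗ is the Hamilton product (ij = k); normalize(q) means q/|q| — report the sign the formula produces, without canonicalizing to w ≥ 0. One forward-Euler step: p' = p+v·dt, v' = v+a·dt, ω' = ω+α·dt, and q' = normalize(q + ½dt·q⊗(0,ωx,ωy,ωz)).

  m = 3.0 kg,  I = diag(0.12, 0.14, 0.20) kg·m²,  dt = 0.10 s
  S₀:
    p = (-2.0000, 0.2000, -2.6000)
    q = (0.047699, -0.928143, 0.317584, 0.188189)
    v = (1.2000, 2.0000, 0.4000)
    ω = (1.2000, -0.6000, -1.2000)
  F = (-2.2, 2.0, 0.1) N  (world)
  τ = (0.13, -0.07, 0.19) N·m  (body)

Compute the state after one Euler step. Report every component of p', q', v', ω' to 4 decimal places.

p' = (-1.8800, 0.4000, -2.5600)
q' = (0.1237, -0.9349, 0.2707, 0.1933)
v' = (1.1267, 2.0667, 0.4033)
ω' = (1.2723, -0.7323, -1.0978)

ω×(Iω) gyroscopic = (0.0432, 0.1152, -0.0144)
angular accel α = (0.7233, -1.3229, 1.0220)
ω' = ω + α·dt = (1.2723, -0.7323, -1.0978)
2q̇ = q⊗(0,ω) = (1.5301488, -0.2109486, -0.9165642, 0.1185462)
q + ½dt·q⊗(0,ω), renormalized = (0.1237, -0.9349, 0.2707, 0.1933)
a = F/m = (-0.7333, 0.6667, 0.0333)
new position p' = (-1.8800, 0.4000, -2.5600)
v' = v + a·dt = (1.1267, 2.0667, 0.4033)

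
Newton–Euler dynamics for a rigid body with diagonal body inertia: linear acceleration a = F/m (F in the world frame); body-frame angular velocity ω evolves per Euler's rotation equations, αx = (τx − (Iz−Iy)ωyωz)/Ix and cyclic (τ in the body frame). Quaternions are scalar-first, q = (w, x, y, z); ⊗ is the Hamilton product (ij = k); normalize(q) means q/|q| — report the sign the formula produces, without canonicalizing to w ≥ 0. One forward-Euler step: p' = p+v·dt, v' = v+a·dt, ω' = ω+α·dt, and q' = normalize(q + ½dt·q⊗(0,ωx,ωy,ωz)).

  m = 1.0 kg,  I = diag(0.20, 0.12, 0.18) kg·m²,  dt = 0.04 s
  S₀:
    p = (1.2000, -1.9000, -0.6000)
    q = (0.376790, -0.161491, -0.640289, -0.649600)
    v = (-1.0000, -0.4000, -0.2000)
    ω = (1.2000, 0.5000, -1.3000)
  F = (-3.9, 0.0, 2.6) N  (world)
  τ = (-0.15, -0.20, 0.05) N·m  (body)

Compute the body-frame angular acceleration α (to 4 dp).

α = (-0.5550, -1.4067, 0.5444)

gyro term ω×Iω = (-0.0390, -0.0312, -0.0480)
(τ − ω×Iω)/I = (-0.5550, -1.4067, 0.5444)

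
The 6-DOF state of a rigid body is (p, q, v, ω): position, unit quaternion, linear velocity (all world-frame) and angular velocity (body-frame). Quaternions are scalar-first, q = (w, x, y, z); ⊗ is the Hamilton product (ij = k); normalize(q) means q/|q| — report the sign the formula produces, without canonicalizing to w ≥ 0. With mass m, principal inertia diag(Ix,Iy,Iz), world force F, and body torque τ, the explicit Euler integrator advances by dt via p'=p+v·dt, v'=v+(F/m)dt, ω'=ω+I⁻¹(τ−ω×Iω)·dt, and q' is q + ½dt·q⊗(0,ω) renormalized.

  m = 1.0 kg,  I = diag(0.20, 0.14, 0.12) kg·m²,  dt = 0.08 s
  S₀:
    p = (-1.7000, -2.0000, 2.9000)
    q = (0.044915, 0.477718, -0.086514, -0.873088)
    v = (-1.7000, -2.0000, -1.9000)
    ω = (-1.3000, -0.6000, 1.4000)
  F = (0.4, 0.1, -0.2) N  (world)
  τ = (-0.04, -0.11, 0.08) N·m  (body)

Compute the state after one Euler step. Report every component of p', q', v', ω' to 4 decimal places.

p' = (-1.8360, -2.1600, 2.7480)
q' = (0.1162, 0.4481, -0.0687, -0.8837)
v' = (-1.6680, -1.9920, -1.9160)
ω' = (-1.3227, -0.5797, 1.4845)

linear accel F/m = (0.4000, 0.1000, -0.2000)
p + v·dt = (-1.8360, -2.1600, 2.7480)
new velocity v' = (-1.6680, -1.9920, -1.9160)
gyro term ω×Iω = (0.0168, -0.1456, -0.0468)
angular accel α = (-0.2840, 0.2543, 1.0567)
ω + α·dt = (-1.3227, -0.5797, 1.4845)
Hamilton product q⊗(0,ω) = (1.7914482, -0.7033619, 0.4392602, -0.3362180)
q' = normalize(q + ½dt·q⊗(0,ω)) = (0.1162, 0.4481, -0.0687, -0.8837)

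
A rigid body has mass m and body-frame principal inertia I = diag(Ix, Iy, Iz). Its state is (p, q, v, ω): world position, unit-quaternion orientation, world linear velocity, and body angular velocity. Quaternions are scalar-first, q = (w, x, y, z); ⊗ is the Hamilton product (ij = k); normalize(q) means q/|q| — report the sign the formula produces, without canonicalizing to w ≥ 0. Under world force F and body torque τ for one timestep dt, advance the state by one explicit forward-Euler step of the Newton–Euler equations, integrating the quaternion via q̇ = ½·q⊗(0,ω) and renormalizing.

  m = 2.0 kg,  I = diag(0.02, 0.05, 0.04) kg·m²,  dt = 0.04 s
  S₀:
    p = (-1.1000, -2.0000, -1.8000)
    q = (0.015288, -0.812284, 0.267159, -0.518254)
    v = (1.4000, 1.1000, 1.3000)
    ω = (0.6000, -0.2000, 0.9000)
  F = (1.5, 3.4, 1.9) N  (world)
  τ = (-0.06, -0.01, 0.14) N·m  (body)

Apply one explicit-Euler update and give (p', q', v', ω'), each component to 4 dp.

(τ − ω×Iω)/I = (-3.0900, 0.0160, 3.5900)
ω + α·dt = (0.4764, -0.1994, 1.0436)
Hamilton product q⊗(0,ω) = (1.0072308, 0.1459651, 0.4170456, 0.0159206)
q + ½dt·q⊗(0,ω), renormalized = (0.0354, -0.8092, 0.2754, -0.5178)
linear accel F/m = (0.7500, 1.7000, 0.9500)
p' = p + v·dt = (-1.0440, -1.9560, -1.7480)
new velocity v' = (1.4300, 1.1680, 1.3380)

p' = (-1.0440, -1.9560, -1.7480)
q' = (0.0354, -0.8092, 0.2754, -0.5178)
v' = (1.4300, 1.1680, 1.3380)
ω' = (0.4764, -0.1994, 1.0436)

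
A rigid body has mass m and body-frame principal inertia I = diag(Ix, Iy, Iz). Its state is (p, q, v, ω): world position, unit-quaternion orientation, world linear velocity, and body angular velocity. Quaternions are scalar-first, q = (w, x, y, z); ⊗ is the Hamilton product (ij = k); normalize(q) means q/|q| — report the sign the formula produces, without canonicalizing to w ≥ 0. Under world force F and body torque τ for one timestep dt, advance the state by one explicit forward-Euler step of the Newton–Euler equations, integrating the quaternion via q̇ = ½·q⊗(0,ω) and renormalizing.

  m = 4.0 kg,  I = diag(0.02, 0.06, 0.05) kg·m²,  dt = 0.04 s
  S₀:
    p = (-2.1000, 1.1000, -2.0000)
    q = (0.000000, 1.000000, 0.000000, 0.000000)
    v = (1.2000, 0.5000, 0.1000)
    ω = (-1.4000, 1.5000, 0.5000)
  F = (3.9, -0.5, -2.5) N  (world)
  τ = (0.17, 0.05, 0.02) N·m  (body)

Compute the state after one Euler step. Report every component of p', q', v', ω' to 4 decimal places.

p' = (-2.0520, 1.1200, -1.9960)
q' = (0.0280, 0.9991, -0.0100, 0.0300)
v' = (1.2390, 0.4950, 0.0750)
ω' = (-1.0450, 1.5193, 0.5832)

gyro term ω×Iω = (-0.0075, 0.0210, -0.0840)
(τ − ω×Iω)/I = (8.8750, 0.4833, 2.0800)
ω' = ω + α·dt = (-1.0450, 1.5193, 0.5832)
q⊗(0,ω) = (1.4000000, 0.0000000, -0.5000000, 1.5000000)
updated quaternion q' = (0.0280, 0.9991, -0.0100, 0.0300)
p + v·dt = (-2.0520, 1.1200, -1.9960)
new velocity v' = (1.2390, 0.4950, 0.0750)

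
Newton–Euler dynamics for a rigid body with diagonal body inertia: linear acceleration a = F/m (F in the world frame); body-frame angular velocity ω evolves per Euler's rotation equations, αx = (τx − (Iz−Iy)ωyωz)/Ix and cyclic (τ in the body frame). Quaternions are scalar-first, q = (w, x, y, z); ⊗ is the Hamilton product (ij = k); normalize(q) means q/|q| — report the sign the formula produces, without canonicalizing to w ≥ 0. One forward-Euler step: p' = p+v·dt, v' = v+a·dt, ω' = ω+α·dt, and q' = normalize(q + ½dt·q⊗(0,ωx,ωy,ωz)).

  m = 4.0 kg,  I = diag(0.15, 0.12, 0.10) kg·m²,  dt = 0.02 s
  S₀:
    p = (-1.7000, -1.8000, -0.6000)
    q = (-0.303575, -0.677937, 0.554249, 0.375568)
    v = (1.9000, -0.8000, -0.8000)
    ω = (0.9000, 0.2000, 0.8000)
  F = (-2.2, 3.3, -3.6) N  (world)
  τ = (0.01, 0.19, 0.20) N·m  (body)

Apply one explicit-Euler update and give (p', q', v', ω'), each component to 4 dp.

linear accel F/m = (-0.5500, 0.8250, -0.9000)
p' = p + v·dt = (-1.6620, -1.8160, -0.6160)
new velocity v' = (1.8890, -0.7835, -0.8180)
precession coupling ω×(Iω) = (-0.0032, 0.0360, -0.0054)
angular accel α = (0.0880, 1.2833, 2.0540)
new body rate ω' = (0.9018, 0.2257, 0.8411)
q⊗(0,ω) = (0.1988391, 0.0950681, 0.8196458, -0.8772715)
q' = normalize(q + ½dt·q⊗(0,ω)) = (-0.3016, -0.6769, 0.5624, 0.3668)

p' = (-1.6620, -1.8160, -0.6160)
q' = (-0.3016, -0.6769, 0.5624, 0.3668)
v' = (1.8890, -0.7835, -0.8180)
ω' = (0.9018, 0.2257, 0.8411)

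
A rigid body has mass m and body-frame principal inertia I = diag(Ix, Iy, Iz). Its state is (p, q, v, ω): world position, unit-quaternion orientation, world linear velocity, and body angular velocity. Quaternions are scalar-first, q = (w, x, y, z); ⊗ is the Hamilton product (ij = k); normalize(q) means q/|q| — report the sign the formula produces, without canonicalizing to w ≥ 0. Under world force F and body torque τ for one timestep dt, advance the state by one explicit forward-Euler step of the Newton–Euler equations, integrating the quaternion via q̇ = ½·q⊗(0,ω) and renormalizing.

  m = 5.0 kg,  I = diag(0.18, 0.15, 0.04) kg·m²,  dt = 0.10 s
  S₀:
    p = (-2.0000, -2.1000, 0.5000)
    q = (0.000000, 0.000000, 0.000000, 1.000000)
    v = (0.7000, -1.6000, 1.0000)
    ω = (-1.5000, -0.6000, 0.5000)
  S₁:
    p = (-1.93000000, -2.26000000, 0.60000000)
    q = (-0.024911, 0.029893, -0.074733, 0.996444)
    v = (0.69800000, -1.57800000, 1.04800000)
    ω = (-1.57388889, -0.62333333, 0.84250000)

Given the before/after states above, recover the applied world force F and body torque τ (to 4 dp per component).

ω₁ − ω₀ = (-0.07388889, -0.02333333, 0.34250000)
applied torque τ = (-0.1000, -0.1400, 0.1100)
v₁ − v₀ = (-0.00200000, 0.02200000, 0.04800000)
F = m·Δv/dt = (-0.1000, 1.1000, 2.4000)

F = (-0.1000, 1.1000, 2.4000)
τ = (-0.1000, -0.1400, 0.1100)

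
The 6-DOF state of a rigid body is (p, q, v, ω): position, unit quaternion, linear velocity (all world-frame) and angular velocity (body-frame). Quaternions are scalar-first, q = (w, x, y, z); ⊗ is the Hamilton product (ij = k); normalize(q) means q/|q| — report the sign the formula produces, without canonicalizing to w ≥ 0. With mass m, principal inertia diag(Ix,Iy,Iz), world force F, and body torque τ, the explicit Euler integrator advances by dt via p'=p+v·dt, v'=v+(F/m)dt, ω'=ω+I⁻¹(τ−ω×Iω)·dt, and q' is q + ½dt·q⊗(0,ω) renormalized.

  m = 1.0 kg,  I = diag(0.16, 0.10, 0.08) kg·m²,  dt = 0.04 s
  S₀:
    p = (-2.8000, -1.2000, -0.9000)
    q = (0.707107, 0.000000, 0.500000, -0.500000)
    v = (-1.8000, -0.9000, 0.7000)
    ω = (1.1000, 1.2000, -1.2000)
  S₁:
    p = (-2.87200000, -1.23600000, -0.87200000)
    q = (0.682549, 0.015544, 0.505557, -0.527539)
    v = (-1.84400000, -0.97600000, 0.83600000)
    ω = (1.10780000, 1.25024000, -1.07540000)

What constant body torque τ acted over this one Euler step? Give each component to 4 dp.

Δω = ω₁−ω₀ = (0.00780000, 0.05024000, 0.12460000)
gyro term ω₀×Iω₀ = (0.0288, -0.1056, -0.0792)
I·α + gyro = (0.0600, 0.0200, 0.1700)

τ = (0.0600, 0.0200, 0.1700)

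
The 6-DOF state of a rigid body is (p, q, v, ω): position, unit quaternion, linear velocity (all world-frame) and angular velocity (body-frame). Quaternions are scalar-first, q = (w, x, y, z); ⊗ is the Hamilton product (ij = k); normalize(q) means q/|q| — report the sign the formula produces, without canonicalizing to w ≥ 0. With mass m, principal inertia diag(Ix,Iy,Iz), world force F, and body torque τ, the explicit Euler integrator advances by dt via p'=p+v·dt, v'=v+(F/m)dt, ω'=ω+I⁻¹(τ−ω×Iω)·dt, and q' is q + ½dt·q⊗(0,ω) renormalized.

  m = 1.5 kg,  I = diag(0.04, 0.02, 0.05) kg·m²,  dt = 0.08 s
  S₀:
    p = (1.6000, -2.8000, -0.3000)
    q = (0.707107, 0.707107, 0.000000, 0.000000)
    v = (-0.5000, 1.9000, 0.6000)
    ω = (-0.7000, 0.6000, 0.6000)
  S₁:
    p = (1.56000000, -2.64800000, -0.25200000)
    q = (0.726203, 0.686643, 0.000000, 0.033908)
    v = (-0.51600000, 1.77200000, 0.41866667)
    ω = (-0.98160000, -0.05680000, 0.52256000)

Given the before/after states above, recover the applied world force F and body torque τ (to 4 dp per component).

velocity change Δv = (-0.01600000, -0.12800000, -0.18133333)
F = m·Δv/dt = (-0.3000, -2.4000, -3.4000)
Δω = ω₁−ω₀ = (-0.28160000, -0.65680000, -0.07744000)
I·α + gyro = (-0.1300, -0.1600, -0.0400)

F = (-0.3000, -2.4000, -3.4000)
τ = (-0.1300, -0.1600, -0.0400)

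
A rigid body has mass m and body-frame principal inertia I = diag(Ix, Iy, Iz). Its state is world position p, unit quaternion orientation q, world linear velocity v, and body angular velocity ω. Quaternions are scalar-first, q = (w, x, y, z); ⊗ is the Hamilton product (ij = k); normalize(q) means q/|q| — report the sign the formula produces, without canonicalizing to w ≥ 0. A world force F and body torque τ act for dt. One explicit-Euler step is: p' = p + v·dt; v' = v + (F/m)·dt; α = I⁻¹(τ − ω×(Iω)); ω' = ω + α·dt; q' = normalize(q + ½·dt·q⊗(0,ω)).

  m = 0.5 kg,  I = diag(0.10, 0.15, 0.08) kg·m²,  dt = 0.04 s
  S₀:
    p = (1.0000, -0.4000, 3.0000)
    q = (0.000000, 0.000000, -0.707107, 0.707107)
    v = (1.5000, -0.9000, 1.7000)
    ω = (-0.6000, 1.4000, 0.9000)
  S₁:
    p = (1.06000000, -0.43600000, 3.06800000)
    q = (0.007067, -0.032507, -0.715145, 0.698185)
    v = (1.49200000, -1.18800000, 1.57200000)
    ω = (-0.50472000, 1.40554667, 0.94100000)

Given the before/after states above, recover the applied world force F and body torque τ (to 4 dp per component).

Δv = v₁−v₀ = (-0.00800000, -0.28800000, -0.12800000)
m·(v₁−v₀)/dt = (-0.1000, -3.6000, -1.6000)
ω₁ − ω₀ = (0.09528000, 0.00554667, 0.04100000)
I·α + gyro = (0.1500, 0.0100, 0.0400)

F = (-0.1000, -3.6000, -1.6000)
τ = (0.1500, 0.0100, 0.0400)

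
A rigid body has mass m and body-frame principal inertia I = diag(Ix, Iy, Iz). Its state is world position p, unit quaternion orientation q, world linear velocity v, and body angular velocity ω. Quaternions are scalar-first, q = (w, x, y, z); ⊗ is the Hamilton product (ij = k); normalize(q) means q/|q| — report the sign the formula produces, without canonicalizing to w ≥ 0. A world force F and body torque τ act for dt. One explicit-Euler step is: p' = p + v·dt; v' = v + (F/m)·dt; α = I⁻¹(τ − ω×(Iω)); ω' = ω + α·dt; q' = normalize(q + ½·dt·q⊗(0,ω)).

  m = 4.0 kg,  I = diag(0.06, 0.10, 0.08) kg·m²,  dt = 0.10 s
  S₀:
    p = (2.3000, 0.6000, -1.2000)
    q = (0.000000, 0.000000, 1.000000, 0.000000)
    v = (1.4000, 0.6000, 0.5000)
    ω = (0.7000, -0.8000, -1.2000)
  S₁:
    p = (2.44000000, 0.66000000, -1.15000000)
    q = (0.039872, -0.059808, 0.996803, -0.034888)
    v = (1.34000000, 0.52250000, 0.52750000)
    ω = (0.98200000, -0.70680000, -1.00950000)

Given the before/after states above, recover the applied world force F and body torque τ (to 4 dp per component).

F = (-2.4000, -3.1000, 1.1000)
τ = (0.1500, 0.1100, 0.1300)

v₁ − v₀ = (-0.06000000, -0.07750000, 0.02750000)
applied force F = (-2.4000, -3.1000, 1.1000)
ω₁ − ω₀ = (0.28200000, 0.09320000, 0.19050000)
τ = I·(Δω/dt) + ω₀×(Iω₀) = (0.1500, 0.1100, 0.1300)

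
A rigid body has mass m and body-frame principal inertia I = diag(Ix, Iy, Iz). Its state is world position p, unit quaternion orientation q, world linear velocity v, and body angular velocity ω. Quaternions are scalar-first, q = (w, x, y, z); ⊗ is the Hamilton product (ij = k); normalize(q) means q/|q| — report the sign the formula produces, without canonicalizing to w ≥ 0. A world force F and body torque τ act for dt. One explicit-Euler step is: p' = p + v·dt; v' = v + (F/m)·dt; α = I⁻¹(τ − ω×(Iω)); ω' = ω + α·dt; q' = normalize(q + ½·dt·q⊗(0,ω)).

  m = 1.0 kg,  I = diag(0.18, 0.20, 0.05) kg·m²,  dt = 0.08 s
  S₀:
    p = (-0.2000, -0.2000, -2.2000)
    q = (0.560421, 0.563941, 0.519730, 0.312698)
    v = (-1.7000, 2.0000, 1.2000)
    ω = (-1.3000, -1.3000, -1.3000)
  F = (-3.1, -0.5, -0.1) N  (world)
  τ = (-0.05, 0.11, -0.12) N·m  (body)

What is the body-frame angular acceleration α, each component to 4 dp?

precession coupling ω×(Iω) = (-0.2535, 0.2197, 0.0338)
angular accel α = (1.1306, -0.5485, -3.0760)

α = (1.1306, -0.5485, -3.0760)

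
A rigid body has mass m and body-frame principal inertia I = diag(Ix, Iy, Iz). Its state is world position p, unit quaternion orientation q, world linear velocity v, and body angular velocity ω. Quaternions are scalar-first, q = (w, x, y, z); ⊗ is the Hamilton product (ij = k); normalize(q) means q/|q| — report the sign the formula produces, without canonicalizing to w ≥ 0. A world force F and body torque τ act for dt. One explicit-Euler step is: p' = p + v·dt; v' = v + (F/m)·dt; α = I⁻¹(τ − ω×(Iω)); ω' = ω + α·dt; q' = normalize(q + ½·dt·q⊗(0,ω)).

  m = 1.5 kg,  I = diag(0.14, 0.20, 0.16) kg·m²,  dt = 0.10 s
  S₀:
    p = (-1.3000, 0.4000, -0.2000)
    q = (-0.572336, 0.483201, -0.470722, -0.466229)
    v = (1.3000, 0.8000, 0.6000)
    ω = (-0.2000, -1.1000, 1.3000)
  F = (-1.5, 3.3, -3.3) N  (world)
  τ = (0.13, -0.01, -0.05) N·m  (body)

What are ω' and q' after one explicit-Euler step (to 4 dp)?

ω' = (-0.1480, -1.1076, 1.2605)
q' = (-0.5610, 0.4311, -0.4643, -0.5328)

ω×(Iω) gyroscopic = (0.0572, 0.0052, 0.0132)
(τ − ω×Iω)/I = (0.5200, -0.0760, -0.3950)
ω + α·dt = (-0.1480, -1.1076, 1.2605)
2q̇ = q⊗(0,ω) = (0.1849437, -1.0103233, 0.0946541, -1.3697023)
q + ½dt·q⊗(0,ω), renormalized = (-0.5610, 0.4311, -0.4643, -0.5328)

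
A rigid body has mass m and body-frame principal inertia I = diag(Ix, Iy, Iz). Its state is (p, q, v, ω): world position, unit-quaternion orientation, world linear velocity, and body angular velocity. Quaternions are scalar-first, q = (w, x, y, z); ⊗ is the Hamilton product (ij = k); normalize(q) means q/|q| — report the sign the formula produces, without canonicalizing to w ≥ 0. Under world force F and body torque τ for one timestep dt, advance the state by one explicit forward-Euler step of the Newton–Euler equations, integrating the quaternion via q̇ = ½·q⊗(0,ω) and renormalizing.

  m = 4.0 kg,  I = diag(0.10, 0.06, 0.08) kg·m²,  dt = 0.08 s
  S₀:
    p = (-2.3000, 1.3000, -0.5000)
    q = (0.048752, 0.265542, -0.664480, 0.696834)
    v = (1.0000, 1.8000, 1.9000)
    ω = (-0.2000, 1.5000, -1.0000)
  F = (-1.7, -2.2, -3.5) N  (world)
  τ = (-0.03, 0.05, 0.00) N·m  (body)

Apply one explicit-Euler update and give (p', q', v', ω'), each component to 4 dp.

p' = (-2.2200, 1.4440, -0.3480)
q' = (0.1183, 0.2493, -0.6548, 0.7037)
v' = (0.9660, 1.7560, 1.8300)
ω' = (-0.2000, 1.5613, -1.0120)

new position p' = (-2.2200, 1.4440, -0.3480)
v + (F/m)dt = (0.9660, 1.7560, 1.8300)
angular accel α = (0.0000, 0.7667, -0.1500)
ω + α·dt = (-0.2000, 1.5613, -1.0120)
2q̇ = q⊗(0,ω) = (1.7466624, -0.3905214, 0.1993032, 0.2166650)
q + ½dt·q⊗(0,ω), renormalized = (0.1183, 0.2493, -0.6548, 0.7037)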